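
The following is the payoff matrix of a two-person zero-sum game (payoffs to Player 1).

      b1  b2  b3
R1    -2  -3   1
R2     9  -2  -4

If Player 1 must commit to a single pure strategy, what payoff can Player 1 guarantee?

-3

Row minima: R1 → -3, R2 → -4.
The best of these is -3.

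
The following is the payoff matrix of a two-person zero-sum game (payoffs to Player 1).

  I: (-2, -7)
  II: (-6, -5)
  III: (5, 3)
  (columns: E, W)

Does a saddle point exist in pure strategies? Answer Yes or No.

Yes

Row minima: I → -7, II → -6, III → 3; maximin = 3.
Column maxima: E → 5, W → 3; minimax = 3.
maximin = minimax = 3, so a saddle point exists.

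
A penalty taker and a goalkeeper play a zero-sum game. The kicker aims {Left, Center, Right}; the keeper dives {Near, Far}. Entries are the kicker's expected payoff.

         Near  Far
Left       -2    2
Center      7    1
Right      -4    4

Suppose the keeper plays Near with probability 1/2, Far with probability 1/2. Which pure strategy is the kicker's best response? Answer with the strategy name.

Center

Expected payoff of Left: (1/2)·(-2) + (1/2)·2 = 0.
Expected payoff of Center: (1/2)·7 + (1/2)·1 = 4.
Expected payoff of Right: (1/2)·(-4) + (1/2)·4 = 0.
The largest is 4, so the kicker's best response is Center.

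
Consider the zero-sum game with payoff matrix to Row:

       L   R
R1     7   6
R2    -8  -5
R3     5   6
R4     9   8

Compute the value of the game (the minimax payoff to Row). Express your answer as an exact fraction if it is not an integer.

8

Row minima: R1 → 6, R2 → -8, R3 → 5, R4 → 8; maximin = 8.
Column maxima: L → 9, R → 8; minimax = 8.
Since maximin = minimax = 8, there is a saddle point and the value is 8.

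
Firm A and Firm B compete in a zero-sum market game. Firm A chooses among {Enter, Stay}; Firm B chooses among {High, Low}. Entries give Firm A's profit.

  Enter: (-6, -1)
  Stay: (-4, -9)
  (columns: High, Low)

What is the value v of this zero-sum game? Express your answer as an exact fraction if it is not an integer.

-5

Row minima: Enter → -6, Stay → -9; maximin = -6.
Column maxima: High → -4, Low → -1; minimax = -4.
-6 ≠ -4, so there is no saddle point; optimal play is mixed.
Let Firm A play Enter with probability p. Expected payoff against High: (-6)p + (-4)(1−p) = −2p − 4; against Low: (-1)p + (-9)(1−p) = 8p − 9.
Setting these equal: −2p − 4 = 8p − 9 ⇒ −10p = -5 ⇒ p = 1/2, and the value is (-2)·(1/2) − 4 = -5.
For Firm B: with q = P(High), equating Enter's and Stay's payoffs gives −5q − 1 = 5q − 9 ⇒ q = 4/5.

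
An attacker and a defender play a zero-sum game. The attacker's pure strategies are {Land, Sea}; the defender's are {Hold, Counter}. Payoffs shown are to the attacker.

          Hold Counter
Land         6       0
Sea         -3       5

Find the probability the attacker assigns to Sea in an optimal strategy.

3/7

Row minima: Land → 0, Sea → -3; maximin = 0.
Column maxima: Hold → 6, Counter → 5; minimax = 5.
0 ≠ 5, so there is no saddle point; optimal play is mixed.
Let the attacker play Land with probability p. Expected payoff against Hold: 6p + (-3)(1−p) = 9p − 3; against Counter: 0p + 5(1−p) = −5p + 5.
Setting these equal: 9p − 3 = −5p + 5 ⇒ 14p = 8 ⇒ p = 4/7, and the value is (9)·(4/7) − 3 = 15/7.
For the defender: with q = P(Hold), equating Land's and Sea's payoffs gives 6q = −8q + 5 ⇒ q = 5/14.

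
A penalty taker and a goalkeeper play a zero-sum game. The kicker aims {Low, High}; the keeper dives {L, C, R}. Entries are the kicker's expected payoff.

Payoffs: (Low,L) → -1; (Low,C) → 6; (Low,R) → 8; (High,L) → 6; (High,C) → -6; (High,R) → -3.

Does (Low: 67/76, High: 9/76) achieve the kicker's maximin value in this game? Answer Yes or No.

Against L this mix gives (67/76)·(-1) + (9/76)·6 = -13/76.
Against C this mix gives (67/76)·6 + (9/76)·(-6) = 87/19.
Against R this mix gives (67/76)·8 + (9/76)·(-3) = 509/76.
The keeper will play L, holding the kicker to -13/76. Shifting weight toward the row that does better against L would raise this floor (the equalizing mix achieves 30/19 against both L and C), so the proposed strategy is not optimal.

No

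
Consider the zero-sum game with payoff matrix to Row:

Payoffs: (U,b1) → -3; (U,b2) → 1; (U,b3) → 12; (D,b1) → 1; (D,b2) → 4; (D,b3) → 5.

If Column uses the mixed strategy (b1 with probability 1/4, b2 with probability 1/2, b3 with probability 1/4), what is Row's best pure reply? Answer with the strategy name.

Expected payoff of U: (1/4)·(-3) + (1/2)·1 + (1/4)·12 = 11/4.
Expected payoff of D: (1/4)·1 + (1/2)·4 + (1/4)·5 = 7/2.
The largest is 7/2, so Row's best response is D.

D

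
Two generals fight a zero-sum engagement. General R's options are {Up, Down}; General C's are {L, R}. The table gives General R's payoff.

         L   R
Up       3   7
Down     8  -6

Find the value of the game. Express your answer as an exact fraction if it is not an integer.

Row minima: Up → 3, Down → -6; maximin = 3.
Column maxima: L → 8, R → 7; minimax = 7.
3 ≠ 7, so there is no saddle point; optimal play is mixed.
Let General R play Up with probability p. Expected payoff against L: 3p + 8(1−p) = −5p + 8; against R: 7p + (-6)(1−p) = 13p − 6.
Setting these equal: −5p + 8 = 13p − 6 ⇒ −18p = -14 ⇒ p = 7/9, and the value is (-5)·(7/9) + 8 = 37/9.
For General C: with q = P(L), equating Up's and Down's payoffs gives −4q + 7 = 14q − 6 ⇒ q = 13/18.

37/9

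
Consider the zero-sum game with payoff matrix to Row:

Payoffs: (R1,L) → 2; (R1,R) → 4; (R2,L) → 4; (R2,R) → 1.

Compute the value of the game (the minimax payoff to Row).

Row minima: R1 → 2, R2 → 1; maximin = 2.
Column maxima: L → 4, R → 4; minimax = 4.
2 ≠ 4, so there is no saddle point; optimal play is mixed.
Let Row play R1 with probability p. Expected payoff against L: 2p + 4(1−p) = −2p + 4; against R: 4p + 1(1−p) = 3p + 1.
Setting these equal: −2p + 4 = 3p + 1 ⇒ −5p = -3 ⇒ p = 3/5, and the value is (-2)·(3/5) + 4 = 14/5.
For Column: with q = P(L), equating R1's and R2's payoffs gives −2q + 4 = 3q + 1 ⇒ q = 3/5.

14/5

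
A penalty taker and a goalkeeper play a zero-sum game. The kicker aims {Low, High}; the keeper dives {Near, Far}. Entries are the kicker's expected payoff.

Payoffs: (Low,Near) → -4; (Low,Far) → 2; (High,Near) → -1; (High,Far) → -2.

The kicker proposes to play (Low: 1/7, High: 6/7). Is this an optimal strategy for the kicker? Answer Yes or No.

Against Near this mix gives (1/7)·(-4) + (6/7)·(-1) = -10/7.
Against Far this mix gives (1/7)·2 + (6/7)·(-2) = -10/7.
All of the keeper's active replies (Near, Far) yield -10/7, and no column does worse for the kicker. The mix makes the keeper indifferent and guarantees -10/7, so it is optimal.

Yes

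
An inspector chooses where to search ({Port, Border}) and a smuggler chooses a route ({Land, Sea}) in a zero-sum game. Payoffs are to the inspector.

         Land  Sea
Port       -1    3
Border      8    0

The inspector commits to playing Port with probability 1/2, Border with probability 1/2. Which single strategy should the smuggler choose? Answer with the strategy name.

If the smuggler plays Land, the inspector's expected payoff is (1/2)·(-1) + (1/2)·8 = 7/2.
If the smuggler plays Sea, the inspector's expected payoff is (1/2)·3 + (1/2)·0 = 3/2.
The smuggler minimizes the inspector's payoff; the smallest is 3/2, so the best response is Sea.

Sea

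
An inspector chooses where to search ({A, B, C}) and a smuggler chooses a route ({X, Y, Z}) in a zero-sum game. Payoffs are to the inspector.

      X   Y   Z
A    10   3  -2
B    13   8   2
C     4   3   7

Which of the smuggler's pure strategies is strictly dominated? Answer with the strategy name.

Y holds the inspector's payoff strictly below X in every row: 3 < 10, 8 < 13, 3 < 4.
So X is strictly dominated for the smuggler.

X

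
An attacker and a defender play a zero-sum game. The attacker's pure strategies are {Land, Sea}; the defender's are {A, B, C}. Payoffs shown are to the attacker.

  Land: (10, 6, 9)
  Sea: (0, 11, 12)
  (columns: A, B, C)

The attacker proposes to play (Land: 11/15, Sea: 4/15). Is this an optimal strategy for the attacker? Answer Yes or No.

Yes

Against A this mix gives (11/15)·10 + (4/15)·0 = 22/3.
Against B this mix gives (11/15)·6 + (4/15)·11 = 22/3.
Against C this mix gives (11/15)·9 + (4/15)·12 = 49/5.
All of the defender's active replies (A, B) yield 22/3, and no column does worse for the attacker. The mix makes the defender indifferent and guarantees 22/3, so it is optimal.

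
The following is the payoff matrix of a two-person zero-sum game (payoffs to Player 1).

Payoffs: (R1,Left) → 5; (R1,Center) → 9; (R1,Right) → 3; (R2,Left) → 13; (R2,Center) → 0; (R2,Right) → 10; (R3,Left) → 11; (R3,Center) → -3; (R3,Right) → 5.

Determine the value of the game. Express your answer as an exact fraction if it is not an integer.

45/8

Row minima: R1 → 3, R2 → 0, R3 → -3; maximin = 3.
Column maxima: Left → 13, Center → 9, Right → 10; minimax = 9.
3 ≠ 9, so there is no saddle point; optimal play is mixed.
R3 is strictly dominated by R2, so Player 1 never plays it.
Left is strictly dominated by Right (it gives Player 1 strictly more in every row), so Player 2 never plays it.
On the remaining 2×2 (R1, R2 vs Center, Right):
Let Player 1 play R1 with probability p. Expected payoff against Center: 9p + 0(1−p) = 9p; against Right: 3p + 10(1−p) = −7p + 10.
Setting these equal: 9p = −7p + 10 ⇒ 16p = 10 ⇒ p = 5/8, and the value is (9)·(5/8) = 45/8.
For Player 2: with q = P(Center), equating R1's and R2's payoffs gives 6q + 3 = −10q + 10 ⇒ q = 7/16.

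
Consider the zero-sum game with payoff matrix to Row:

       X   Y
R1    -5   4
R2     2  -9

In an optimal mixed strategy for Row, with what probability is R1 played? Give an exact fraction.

Row minima: R1 → -5, R2 → -9; maximin = -5.
Column maxima: X → 2, Y → 4; minimax = 2.
-5 ≠ 2, so there is no saddle point; optimal play is mixed.
Let Row play R1 with probability p. Expected payoff against X: (-5)p + 2(1−p) = −7p + 2; against Y: 4p + (-9)(1−p) = 13p − 9.
Setting these equal: −7p + 2 = 13p − 9 ⇒ −20p = -11 ⇒ p = 11/20, and the value is (-7)·(11/20) + 2 = -37/20.
For Column: with q = P(X), equating R1's and R2's payoffs gives −9q + 4 = 11q − 9 ⇒ q = 13/20.

11/20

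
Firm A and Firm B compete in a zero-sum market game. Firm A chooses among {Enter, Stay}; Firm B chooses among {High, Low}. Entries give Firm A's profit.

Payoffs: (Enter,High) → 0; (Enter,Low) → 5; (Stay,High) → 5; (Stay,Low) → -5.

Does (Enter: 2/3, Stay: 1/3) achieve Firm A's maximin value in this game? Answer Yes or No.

Yes

Against High this mix gives (2/3)·0 + (1/3)·5 = 5/3.
Against Low this mix gives (2/3)·5 + (1/3)·(-5) = 5/3.
All of Firm B's active replies (High, Low) yield 5/3, and no column does worse for Firm A. The mix makes Firm B indifferent and guarantees 5/3, so it is optimal.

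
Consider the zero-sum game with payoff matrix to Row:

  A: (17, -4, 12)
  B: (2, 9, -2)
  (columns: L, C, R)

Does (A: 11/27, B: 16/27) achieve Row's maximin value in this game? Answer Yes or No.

Against L this mix gives (11/27)·17 + (16/27)·2 = 73/9.
Against C this mix gives (11/27)·(-4) + (16/27)·9 = 100/27.
Against R this mix gives (11/27)·12 + (16/27)·(-2) = 100/27.
All of Column's active replies (C, R) yield 100/27, and no column does worse for Row. The mix makes Column indifferent and guarantees 100/27, so it is optimal.

Yes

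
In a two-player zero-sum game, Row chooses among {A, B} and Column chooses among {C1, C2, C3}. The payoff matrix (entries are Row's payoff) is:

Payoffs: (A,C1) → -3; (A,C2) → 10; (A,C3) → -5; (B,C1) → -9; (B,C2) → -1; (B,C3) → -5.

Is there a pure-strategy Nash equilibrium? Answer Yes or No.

Row minima: A → -5, B → -9; maximin = -5.
Column maxima: C1 → -3, C2 → 10, C3 → -5; minimax = -5.
maximin = minimax = -5, so a saddle point exists.

Yes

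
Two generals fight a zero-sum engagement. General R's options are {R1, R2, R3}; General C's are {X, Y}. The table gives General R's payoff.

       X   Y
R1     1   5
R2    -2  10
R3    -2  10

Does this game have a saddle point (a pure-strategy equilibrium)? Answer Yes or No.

Yes

Row minima: R1 → 1, R2 → -2, R3 → -2; maximin = 1.
Column maxima: X → 1, Y → 10; minimax = 1.
maximin = minimax = 1, so a saddle point exists.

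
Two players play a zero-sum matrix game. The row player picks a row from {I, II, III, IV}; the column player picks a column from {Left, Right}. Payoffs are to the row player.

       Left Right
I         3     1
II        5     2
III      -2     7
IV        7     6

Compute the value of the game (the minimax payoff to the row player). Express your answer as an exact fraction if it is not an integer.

Row minima: I → 1, II → 2, III → -2, IV → 6; maximin = 6.
Column maxima: Left → 7, Right → 7; minimax = 7.
6 ≠ 7, so there is no saddle point; optimal play is mixed.
I is strictly dominated by II, so the row player never plays it.
II is strictly dominated by IV, so the row player never plays it.
On the remaining 2×2 (III, IV vs Left, Right):
Let the row player play III with probability p. Expected payoff against Left: (-2)p + 7(1−p) = −9p + 7; against Right: 7p + 6(1−p) = p + 6.
Setting these equal: −9p + 7 = p + 6 ⇒ −10p = -1 ⇒ p = 1/10, and the value is (-9)·(1/10) + 7 = 61/10.
For the column player: with q = P(Left), equating III's and IV's payoffs gives −9q + 7 = q + 6 ⇒ q = 1/10.

61/10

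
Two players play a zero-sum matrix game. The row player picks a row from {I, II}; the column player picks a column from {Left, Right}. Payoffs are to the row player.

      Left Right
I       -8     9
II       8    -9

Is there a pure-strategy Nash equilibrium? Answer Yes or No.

No

Row minima: I → -8, II → -9; maximin = -8.
Column maxima: Left → 8, Right → 9; minimax = 8.
-8 ≠ 8, so no pure-strategy equilibrium exists.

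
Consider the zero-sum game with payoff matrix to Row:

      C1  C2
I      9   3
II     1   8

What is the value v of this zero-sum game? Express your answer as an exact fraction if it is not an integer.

69/13

Row minima: I → 3, II → 1; maximin = 3.
Column maxima: C1 → 9, C2 → 8; minimax = 8.
3 ≠ 8, so there is no saddle point; optimal play is mixed.
Let Row play I with probability p. Expected payoff against C1: 9p + 1(1−p) = 8p + 1; against C2: 3p + 8(1−p) = −5p + 8.
Setting these equal: 8p + 1 = −5p + 8 ⇒ 13p = 7 ⇒ p = 7/13, and the value is (8)·(7/13) + 1 = 69/13.
For Column: with q = P(C1), equating I's and II's payoffs gives 6q + 3 = −7q + 8 ⇒ q = 5/13.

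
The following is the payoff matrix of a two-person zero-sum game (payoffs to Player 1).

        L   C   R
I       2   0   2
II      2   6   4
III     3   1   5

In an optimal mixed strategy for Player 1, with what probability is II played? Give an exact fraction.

1/3

Row minima: I → 0, II → 2, III → 1; maximin = 2.
Column maxima: L → 3, C → 6, R → 5; minimax = 3.
2 ≠ 3, so there is no saddle point; optimal play is mixed.
I is strictly dominated by III, so Player 1 never plays it.
With I eliminated, R is strictly dominated by L (it gives Player 1 strictly more in every remaining row), so Player 2 never plays it.
On the remaining 2×2 (II, III vs L, C):
Let Player 1 play II with probability p. Expected payoff against L: 2p + 3(1−p) = −p + 3; against C: 6p + 1(1−p) = 5p + 1.
Setting these equal: −p + 3 = 5p + 1 ⇒ −6p = -2 ⇒ p = 1/3, and the value is (-1)·(1/3) + 3 = 8/3.
For Player 2: with q = P(L), equating II's and III's payoffs gives −4q + 6 = 2q + 1 ⇒ q = 5/6.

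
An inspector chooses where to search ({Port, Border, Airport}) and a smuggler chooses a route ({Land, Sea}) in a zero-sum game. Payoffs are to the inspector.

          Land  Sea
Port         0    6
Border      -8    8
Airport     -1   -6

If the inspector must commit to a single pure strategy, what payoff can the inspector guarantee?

Row minima: Port → 0, Border → -8, Airport → -6.
The best of these is 0.

0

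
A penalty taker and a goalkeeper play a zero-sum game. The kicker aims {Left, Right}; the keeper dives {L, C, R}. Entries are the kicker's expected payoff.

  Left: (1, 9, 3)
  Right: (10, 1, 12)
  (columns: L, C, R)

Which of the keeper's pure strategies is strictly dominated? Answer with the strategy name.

R

L holds the kicker's payoff strictly below R in every row: 1 < 3, 10 < 12.
So R is strictly dominated for the keeper.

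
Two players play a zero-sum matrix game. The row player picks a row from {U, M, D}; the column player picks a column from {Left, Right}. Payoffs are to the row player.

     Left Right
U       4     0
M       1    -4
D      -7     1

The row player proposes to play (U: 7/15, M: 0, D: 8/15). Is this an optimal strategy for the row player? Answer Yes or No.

Against Left this mix gives (7/15)·4 + (8/15)·(-7) = -28/15.
Against Right this mix gives (7/15)·0 + (8/15)·1 = 8/15.
The column player will play Left, holding the row player to -28/15. Shifting weight toward the row that does better against Left would raise this floor (the equalizing mix achieves 1/3 against both Left and Right), so the proposed strategy is not optimal.

No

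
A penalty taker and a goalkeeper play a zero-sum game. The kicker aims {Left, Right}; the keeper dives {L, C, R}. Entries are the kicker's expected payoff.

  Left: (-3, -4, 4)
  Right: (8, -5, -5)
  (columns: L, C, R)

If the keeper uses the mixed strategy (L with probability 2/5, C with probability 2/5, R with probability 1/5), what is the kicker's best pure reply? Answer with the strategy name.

Right

Expected payoff of Left: (2/5)·(-3) + (2/5)·(-4) + (1/5)·4 = -2.
Expected payoff of Right: (2/5)·8 + (2/5)·(-5) + (1/5)·(-5) = 1/5.
The largest is 1/5, so the kicker's best response is Right.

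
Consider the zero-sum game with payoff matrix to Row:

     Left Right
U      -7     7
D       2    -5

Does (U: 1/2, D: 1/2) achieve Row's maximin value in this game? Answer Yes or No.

Against Left this mix gives (1/2)·(-7) + (1/2)·2 = -5/2.
Against Right this mix gives (1/2)·7 + (1/2)·(-5) = 1.
Column will play Left, holding Row to -5/2. Shifting weight toward the row that does better against Left would raise this floor (the equalizing mix achieves -1 against both Left and Right), so the proposed strategy is not optimal.

No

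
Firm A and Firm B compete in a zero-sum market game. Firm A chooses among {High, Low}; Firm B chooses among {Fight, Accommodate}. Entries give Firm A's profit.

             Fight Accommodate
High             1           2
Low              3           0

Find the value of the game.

Row minima: High → 1, Low → 0; maximin = 1.
Column maxima: Fight → 3, Accommodate → 2; minimax = 2.
1 ≠ 2, so there is no saddle point; optimal play is mixed.
Let Firm A play High with probability p. Expected payoff against Fight: 1p + 3(1−p) = −2p + 3; against Accommodate: 2p + 0(1−p) = 2p.
Setting these equal: −2p + 3 = 2p ⇒ −4p = -3 ⇒ p = 3/4, and the value is (-2)·(3/4) + 3 = 3/2.
For Firm B: with q = P(Fight), equating High's and Low's payoffs gives −q + 2 = 3q ⇒ q = 1/2.

3/2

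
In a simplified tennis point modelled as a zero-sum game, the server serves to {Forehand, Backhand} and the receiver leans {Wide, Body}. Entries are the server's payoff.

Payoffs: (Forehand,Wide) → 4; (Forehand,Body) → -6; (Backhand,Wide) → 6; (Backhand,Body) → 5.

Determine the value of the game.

Row minima: Forehand → -6, Backhand → 5; maximin = 5.
Column maxima: Wide → 6, Body → 5; minimax = 5.
Since maximin = minimax = 5, there is a saddle point and the value is 5.

5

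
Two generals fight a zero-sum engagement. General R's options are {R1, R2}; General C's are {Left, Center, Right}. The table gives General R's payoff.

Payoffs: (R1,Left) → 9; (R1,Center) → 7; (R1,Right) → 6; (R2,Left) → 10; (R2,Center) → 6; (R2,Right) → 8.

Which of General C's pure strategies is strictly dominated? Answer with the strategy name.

Left

Center holds General R's payoff strictly below Left in every row: 7 < 9, 6 < 10.
So Left is strictly dominated for General C.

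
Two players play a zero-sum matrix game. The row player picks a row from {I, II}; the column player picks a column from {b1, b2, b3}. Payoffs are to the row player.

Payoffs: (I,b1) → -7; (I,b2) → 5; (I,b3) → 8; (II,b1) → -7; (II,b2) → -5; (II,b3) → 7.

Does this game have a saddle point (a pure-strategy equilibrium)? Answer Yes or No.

Yes

Row minima: I → -7, II → -7; maximin = -7.
Column maxima: b1 → -7, b2 → 5, b3 → 8; minimax = -7.
maximin = minimax = -7, so a saddle point exists.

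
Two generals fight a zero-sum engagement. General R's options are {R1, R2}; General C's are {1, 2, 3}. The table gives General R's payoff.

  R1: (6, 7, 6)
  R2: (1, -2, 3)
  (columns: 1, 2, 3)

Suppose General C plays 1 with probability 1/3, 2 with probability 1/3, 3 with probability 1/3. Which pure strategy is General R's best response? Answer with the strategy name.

Expected payoff of R1: (1/3)·6 + (1/3)·7 + (1/3)·6 = 19/3.
Expected payoff of R2: (1/3)·1 + (1/3)·(-2) + (1/3)·3 = 2/3.
The largest is 19/3, so General R's best response is R1.

R1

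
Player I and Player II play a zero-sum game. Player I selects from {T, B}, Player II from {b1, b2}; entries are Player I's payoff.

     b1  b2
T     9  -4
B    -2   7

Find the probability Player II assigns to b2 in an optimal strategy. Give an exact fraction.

Row minima: T → -4, B → -2; maximin = -2.
Column maxima: b1 → 9, b2 → 7; minimax = 7.
-2 ≠ 7, so there is no saddle point; optimal play is mixed.
Let Player I play T with probability p. Expected payoff against b1: 9p + (-2)(1−p) = 11p − 2; against b2: (-4)p + 7(1−p) = −11p + 7.
Setting these equal: 11p − 2 = −11p + 7 ⇒ 22p = 9 ⇒ p = 9/22, and the value is (11)·(9/22) − 2 = 5/2.
For Player II: with q = P(b1), equating T's and B's payoffs gives 13q − 4 = −9q + 7 ⇒ q = 1/2.

1/2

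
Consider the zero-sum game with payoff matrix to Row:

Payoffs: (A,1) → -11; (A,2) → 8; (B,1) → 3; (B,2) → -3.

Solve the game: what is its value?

-9/25

Row minima: A → -11, B → -3; maximin = -3.
Column maxima: 1 → 3, 2 → 8; minimax = 3.
-3 ≠ 3, so there is no saddle point; optimal play is mixed.
Let Row play A with probability p. Expected payoff against 1: (-11)p + 3(1−p) = −14p + 3; against 2: 8p + (-3)(1−p) = 11p − 3.
Setting these equal: −14p + 3 = 11p − 3 ⇒ −25p = -6 ⇒ p = 6/25, and the value is (-14)·(6/25) + 3 = -9/25.
For Column: with q = P(1), equating A's and B's payoffs gives −19q + 8 = 6q − 3 ⇒ q = 11/25.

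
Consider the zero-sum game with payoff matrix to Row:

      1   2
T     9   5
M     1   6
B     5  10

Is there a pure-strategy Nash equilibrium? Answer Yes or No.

Row minima: T → 5, M → 1, B → 5; maximin = 5.
Column maxima: 1 → 9, 2 → 10; minimax = 9.
5 ≠ 9, so no pure-strategy equilibrium exists.

No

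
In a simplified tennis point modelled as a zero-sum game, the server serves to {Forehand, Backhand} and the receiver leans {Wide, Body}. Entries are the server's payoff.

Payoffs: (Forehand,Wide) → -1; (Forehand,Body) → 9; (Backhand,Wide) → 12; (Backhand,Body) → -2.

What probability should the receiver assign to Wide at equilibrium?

Row minima: Forehand → -1, Backhand → -2; maximin = -1.
Column maxima: Wide → 12, Body → 9; minimax = 9.
-1 ≠ 9, so there is no saddle point; optimal play is mixed.
Let the server play Forehand with probability p. Expected payoff against Wide: (-1)p + 12(1−p) = −13p + 12; against Body: 9p + (-2)(1−p) = 11p − 2.
Setting these equal: −13p + 12 = 11p − 2 ⇒ −24p = -14 ⇒ p = 7/12, and the value is (-13)·(7/12) + 12 = 53/12.
For the receiver: with q = P(Wide), equating Forehand's and Backhand's payoffs gives −10q + 9 = 14q − 2 ⇒ q = 11/24.

11/24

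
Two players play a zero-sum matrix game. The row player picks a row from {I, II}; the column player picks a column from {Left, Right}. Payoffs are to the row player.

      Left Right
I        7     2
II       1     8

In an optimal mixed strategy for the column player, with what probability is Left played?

Row minima: I → 2, II → 1; maximin = 2.
Column maxima: Left → 7, Right → 8; minimax = 7.
2 ≠ 7, so there is no saddle point; optimal play is mixed.
Let the row player play I with probability p. Expected payoff against Left: 7p + 1(1−p) = 6p + 1; against Right: 2p + 8(1−p) = −6p + 8.
Setting these equal: 6p + 1 = −6p + 8 ⇒ 12p = 7 ⇒ p = 7/12, and the value is (6)·(7/12) + 1 = 9/2.
For the column player: with q = P(Left), equating I's and II's payoffs gives 5q + 2 = −7q + 8 ⇒ q = 1/2.

1/2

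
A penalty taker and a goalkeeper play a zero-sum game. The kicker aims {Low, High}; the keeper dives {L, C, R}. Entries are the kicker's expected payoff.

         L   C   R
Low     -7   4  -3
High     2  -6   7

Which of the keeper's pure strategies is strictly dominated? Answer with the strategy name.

R

L holds the kicker's payoff strictly below R in every row: -7 < -3, 2 < 7.
So R is strictly dominated for the keeper.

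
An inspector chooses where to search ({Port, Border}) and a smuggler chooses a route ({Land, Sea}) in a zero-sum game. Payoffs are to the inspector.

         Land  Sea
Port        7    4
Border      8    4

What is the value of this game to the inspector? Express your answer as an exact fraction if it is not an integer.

Row minima: Port → 4, Border → 4; maximin = 4.
Column maxima: Land → 8, Sea → 4; minimax = 4.
Since maximin = minimax = 4, there is a saddle point and the value is 4.

4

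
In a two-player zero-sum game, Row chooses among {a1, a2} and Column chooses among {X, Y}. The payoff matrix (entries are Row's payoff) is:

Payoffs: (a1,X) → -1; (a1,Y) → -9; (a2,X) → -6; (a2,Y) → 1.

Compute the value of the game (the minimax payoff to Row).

-11/3

Row minima: a1 → -9, a2 → -6; maximin = -6.
Column maxima: X → -1, Y → 1; minimax = -1.
-6 ≠ -1, so there is no saddle point; optimal play is mixed.
Let Row play a1 with probability p. Expected payoff against X: (-1)p + (-6)(1−p) = 5p − 6; against Y: (-9)p + 1(1−p) = −10p + 1.
Setting these equal: 5p − 6 = −10p + 1 ⇒ 15p = 7 ⇒ p = 7/15, and the value is (5)·(7/15) − 6 = -11/3.
For Column: with q = P(X), equating a1's and a2's payoffs gives 8q − 9 = −7q + 1 ⇒ q = 2/3.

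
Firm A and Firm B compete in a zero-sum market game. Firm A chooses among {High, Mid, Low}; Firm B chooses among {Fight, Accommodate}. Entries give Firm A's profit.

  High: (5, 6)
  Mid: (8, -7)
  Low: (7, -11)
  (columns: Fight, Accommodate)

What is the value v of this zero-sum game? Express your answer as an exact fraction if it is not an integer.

Row minima: High → 5, Mid → -7, Low → -11; maximin = 5.
Column maxima: Fight → 8, Accommodate → 6; minimax = 6.
5 ≠ 6, so there is no saddle point; optimal play is mixed.
Low is strictly dominated by Mid, so Firm A never plays it.
On the remaining 2×2 (High, Mid vs Fight, Accommodate):
Let Firm A play High with probability p. Expected payoff against Fight: 5p + 8(1−p) = −3p + 8; against Accommodate: 6p + (-7)(1−p) = 13p − 7.
Setting these equal: −3p + 8 = 13p − 7 ⇒ −16p = -15 ⇒ p = 15/16, and the value is (-3)·(15/16) + 8 = 83/16.
For Firm B: with q = P(Fight), equating High's and Mid's payoffs gives −q + 6 = 15q − 7 ⇒ q = 13/16.

83/16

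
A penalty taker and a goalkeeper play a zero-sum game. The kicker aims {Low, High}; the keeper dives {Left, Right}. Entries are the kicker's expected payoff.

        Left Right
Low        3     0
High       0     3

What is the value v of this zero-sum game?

Row minima: Low → 0, High → 0; maximin = 0.
Column maxima: Left → 3, Right → 3; minimax = 3.
0 ≠ 3, so there is no saddle point; optimal play is mixed.
Let the kicker play Low with probability p. Expected payoff against Left: 3p + 0(1−p) = 3p; against Right: 0p + 3(1−p) = −3p + 3.
Setting these equal: 3p = −3p + 3 ⇒ 6p = 3 ⇒ p = 1/2, and the value is (3)·(1/2) = 3/2.
For the keeper: with q = P(Left), equating Low's and High's payoffs gives 3q = −3q + 3 ⇒ q = 1/2.

3/2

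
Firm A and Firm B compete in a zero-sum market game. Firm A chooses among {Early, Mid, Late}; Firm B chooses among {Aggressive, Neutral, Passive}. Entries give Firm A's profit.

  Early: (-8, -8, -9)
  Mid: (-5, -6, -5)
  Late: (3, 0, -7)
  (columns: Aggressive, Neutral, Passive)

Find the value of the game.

Row minima: Early → -9, Mid → -6, Late → -7; maximin = -6.
Column maxima: Aggressive → 3, Neutral → 0, Passive → -5; minimax = -5.
-6 ≠ -5, so there is no saddle point; optimal play is mixed.
Early is strictly dominated by Mid, so Firm A never plays it.
With Early eliminated, Aggressive is strictly dominated by Neutral (it gives Firm A strictly more in every remaining row), so Firm B never plays it.
On the remaining 2×2 (Mid, Late vs Neutral, Passive):
Let Firm A play Mid with probability p. Expected payoff against Neutral: (-6)p + 0(1−p) = −6p; against Passive: (-5)p + (-7)(1−p) = 2p − 7.
Setting these equal: −6p = 2p − 7 ⇒ −8p = -7 ⇒ p = 7/8, and the value is (-6)·(7/8) = -21/4.
For Firm B: with q = P(Neutral), equating Mid's and Late's payoffs gives −q − 5 = 7q − 7 ⇒ q = 1/4.

-21/4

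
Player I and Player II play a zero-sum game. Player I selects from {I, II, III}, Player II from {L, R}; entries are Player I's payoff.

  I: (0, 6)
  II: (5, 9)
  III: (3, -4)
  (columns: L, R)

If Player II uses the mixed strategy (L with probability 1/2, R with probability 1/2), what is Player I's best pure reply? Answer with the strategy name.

II

Expected payoff of I: (1/2)·0 + (1/2)·6 = 3.
Expected payoff of II: (1/2)·5 + (1/2)·9 = 7.
Expected payoff of III: (1/2)·3 + (1/2)·(-4) = -1/2.
The largest is 7, so Player I's best response is II.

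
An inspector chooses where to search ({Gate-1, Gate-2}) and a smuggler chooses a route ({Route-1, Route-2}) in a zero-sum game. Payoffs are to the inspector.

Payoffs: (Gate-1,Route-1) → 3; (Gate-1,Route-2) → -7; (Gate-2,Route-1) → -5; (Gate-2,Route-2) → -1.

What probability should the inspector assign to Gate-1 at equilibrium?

2/7

Row minima: Gate-1 → -7, Gate-2 → -5; maximin = -5.
Column maxima: Route-1 → 3, Route-2 → -1; minimax = -1.
-5 ≠ -1, so there is no saddle point; optimal play is mixed.
Let the inspector play Gate-1 with probability p. Expected payoff against Route-1: 3p + (-5)(1−p) = 8p − 5; against Route-2: (-7)p + (-1)(1−p) = −6p − 1.
Setting these equal: 8p − 5 = −6p − 1 ⇒ 14p = 4 ⇒ p = 2/7, and the value is (8)·(2/7) − 5 = -19/7.
For the smuggler: with q = P(Route-1), equating Gate-1's and Gate-2's payoffs gives 10q − 7 = −4q − 1 ⇒ q = 3/7.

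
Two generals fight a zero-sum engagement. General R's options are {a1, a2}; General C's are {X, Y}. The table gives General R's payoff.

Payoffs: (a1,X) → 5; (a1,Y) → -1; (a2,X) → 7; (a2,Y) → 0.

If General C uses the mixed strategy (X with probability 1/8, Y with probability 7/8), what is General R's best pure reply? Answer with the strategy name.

Expected payoff of a1: (1/8)·5 + (7/8)·(-1) = -1/4.
Expected payoff of a2: (1/8)·7 + (7/8)·0 = 7/8.
The largest is 7/8, so General R's best response is a2.

a2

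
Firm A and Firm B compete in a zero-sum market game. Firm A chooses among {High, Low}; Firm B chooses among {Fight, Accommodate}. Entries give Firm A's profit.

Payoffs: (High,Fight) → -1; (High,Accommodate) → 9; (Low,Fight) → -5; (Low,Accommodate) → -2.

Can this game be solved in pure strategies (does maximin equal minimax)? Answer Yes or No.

Row minima: High → -1, Low → -5; maximin = -1.
Column maxima: Fight → -1, Accommodate → 9; minimax = -1.
maximin = minimax = -1, so a saddle point exists.

Yes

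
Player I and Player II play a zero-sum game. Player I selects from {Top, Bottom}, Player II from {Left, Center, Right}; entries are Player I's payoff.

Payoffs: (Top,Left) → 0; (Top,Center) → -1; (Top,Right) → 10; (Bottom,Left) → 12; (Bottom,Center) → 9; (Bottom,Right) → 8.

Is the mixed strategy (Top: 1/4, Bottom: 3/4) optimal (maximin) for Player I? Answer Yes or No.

Against Left this mix gives (1/4)·0 + (3/4)·12 = 9.
Against Center this mix gives (1/4)·(-1) + (3/4)·9 = 13/2.
Against Right this mix gives (1/4)·10 + (3/4)·8 = 17/2.
Player II will play Center, holding Player I to 13/2. Shifting weight toward the row that does better against Center would raise this floor (the equalizing mix achieves 49/6 against both Center and Right), so the proposed strategy is not optimal.

No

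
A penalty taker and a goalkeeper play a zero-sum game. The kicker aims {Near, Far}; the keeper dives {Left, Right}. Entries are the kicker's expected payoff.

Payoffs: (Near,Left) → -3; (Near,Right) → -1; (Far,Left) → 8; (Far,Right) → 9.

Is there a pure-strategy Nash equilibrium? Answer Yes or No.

Yes

Row minima: Near → -3, Far → 8; maximin = 8.
Column maxima: Left → 8, Right → 9; minimax = 8.
maximin = minimax = 8, so a saddle point exists.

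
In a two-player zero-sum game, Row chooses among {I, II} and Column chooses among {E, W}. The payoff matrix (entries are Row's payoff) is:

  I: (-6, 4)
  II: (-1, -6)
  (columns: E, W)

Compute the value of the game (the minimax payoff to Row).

Row minima: I → -6, II → -6; maximin = -6.
Column maxima: E → -1, W → 4; minimax = -1.
-6 ≠ -1, so there is no saddle point; optimal play is mixed.
Let Row play I with probability p. Expected payoff against E: (-6)p + (-1)(1−p) = −5p − 1; against W: 4p + (-6)(1−p) = 10p − 6.
Setting these equal: −5p − 1 = 10p − 6 ⇒ −15p = -5 ⇒ p = 1/3, and the value is (-5)·(1/3) − 1 = -8/3.
For Column: with q = P(E), equating I's and II's payoffs gives −10q + 4 = 5q − 6 ⇒ q = 2/3.

-8/3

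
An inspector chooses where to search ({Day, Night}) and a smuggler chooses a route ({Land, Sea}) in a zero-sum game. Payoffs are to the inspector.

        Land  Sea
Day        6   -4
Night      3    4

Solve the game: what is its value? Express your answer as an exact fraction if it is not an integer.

Row minima: Day → -4, Night → 3; maximin = 3.
Column maxima: Land → 6, Sea → 4; minimax = 4.
3 ≠ 4, so there is no saddle point; optimal play is mixed.
Let the inspector play Day with probability p. Expected payoff against Land: 6p + 3(1−p) = 3p + 3; against Sea: (-4)p + 4(1−p) = −8p + 4.
Setting these equal: 3p + 3 = −8p + 4 ⇒ 11p = 1 ⇒ p = 1/11, and the value is (3)·(1/11) + 3 = 36/11.
For the smuggler: with q = P(Land), equating Day's and Night's payoffs gives 10q − 4 = −q + 4 ⇒ q = 8/11.

36/11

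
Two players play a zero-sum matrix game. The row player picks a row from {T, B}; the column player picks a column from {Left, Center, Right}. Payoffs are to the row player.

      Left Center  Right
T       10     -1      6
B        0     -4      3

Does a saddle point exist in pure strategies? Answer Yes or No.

Row minima: T → -1, B → -4; maximin = -1.
Column maxima: Left → 10, Center → -1, Right → 6; minimax = -1.
maximin = minimax = -1, so a saddle point exists.

Yes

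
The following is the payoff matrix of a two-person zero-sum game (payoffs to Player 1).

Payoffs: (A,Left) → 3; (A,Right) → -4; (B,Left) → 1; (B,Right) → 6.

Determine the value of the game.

11/6

Row minima: A → -4, B → 1; maximin = 1.
Column maxima: Left → 3, Right → 6; minimax = 3.
1 ≠ 3, so there is no saddle point; optimal play is mixed.
Let Player 1 play A with probability p. Expected payoff against Left: 3p + 1(1−p) = 2p + 1; against Right: (-4)p + 6(1−p) = −10p + 6.
Setting these equal: 2p + 1 = −10p + 6 ⇒ 12p = 5 ⇒ p = 5/12, and the value is (2)·(5/12) + 1 = 11/6.
For Player 2: with q = P(Left), equating A's and B's payoffs gives 7q − 4 = −5q + 6 ⇒ q = 5/6.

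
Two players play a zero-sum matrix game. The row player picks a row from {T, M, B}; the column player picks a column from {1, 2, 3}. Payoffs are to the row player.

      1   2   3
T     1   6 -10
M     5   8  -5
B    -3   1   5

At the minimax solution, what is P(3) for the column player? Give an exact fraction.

Row minima: T → -10, M → -5, B → -3; maximin = -3.
Column maxima: 1 → 5, 2 → 8, 3 → 5; minimax = 5.
-3 ≠ 5, so there is no saddle point; optimal play is mixed.
T is strictly dominated by M, so the row player never plays it.
2 is strictly dominated by 1 (it gives the row player strictly more in every row), so the column player never plays it.
On the remaining 2×2 (M, B vs 1, 3):
Let the row player play M with probability p. Expected payoff against 1: 5p + (-3)(1−p) = 8p − 3; against 3: (-5)p + 5(1−p) = −10p + 5.
Setting these equal: 8p − 3 = −10p + 5 ⇒ 18p = 8 ⇒ p = 4/9, and the value is (8)·(4/9) − 3 = 5/9.
For the column player: with q = P(1), equating M's and B's payoffs gives 10q − 5 = −8q + 5 ⇒ q = 5/9.

4/9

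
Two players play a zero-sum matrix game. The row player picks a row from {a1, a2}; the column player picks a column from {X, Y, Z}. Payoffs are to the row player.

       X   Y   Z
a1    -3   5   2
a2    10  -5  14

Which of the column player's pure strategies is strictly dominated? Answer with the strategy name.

X holds the row player's payoff strictly below Z in every row: -3 < 2, 10 < 14.
So Z is strictly dominated for the column player.

Z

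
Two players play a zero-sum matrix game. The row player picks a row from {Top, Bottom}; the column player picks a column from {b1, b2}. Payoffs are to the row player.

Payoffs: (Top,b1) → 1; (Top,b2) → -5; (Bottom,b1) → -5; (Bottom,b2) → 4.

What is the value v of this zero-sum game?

-7/5

Row minima: Top → -5, Bottom → -5; maximin = -5.
Column maxima: b1 → 1, b2 → 4; minimax = 1.
-5 ≠ 1, so there is no saddle point; optimal play is mixed.
Let the row player play Top with probability p. Expected payoff against b1: 1p + (-5)(1−p) = 6p − 5; against b2: (-5)p + 4(1−p) = −9p + 4.
Setting these equal: 6p − 5 = −9p + 4 ⇒ 15p = 9 ⇒ p = 3/5, and the value is (6)·(3/5) − 5 = -7/5.
For the column player: with q = P(b1), equating Top's and Bottom's payoffs gives 6q − 5 = −9q + 4 ⇒ q = 3/5.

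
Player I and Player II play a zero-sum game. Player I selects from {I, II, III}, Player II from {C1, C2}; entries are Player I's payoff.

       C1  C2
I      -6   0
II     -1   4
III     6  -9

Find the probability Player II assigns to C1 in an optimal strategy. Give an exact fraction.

Row minima: I → -6, II → -1, III → -9; maximin = -1.
Column maxima: C1 → 6, C2 → 4; minimax = 4.
-1 ≠ 4, so there is no saddle point; optimal play is mixed.
I is strictly dominated by II, so Player I never plays it.
On the remaining 2×2 (II, III vs C1, C2):
Let Player I play II with probability p. Expected payoff against C1: (-1)p + 6(1−p) = −7p + 6; against C2: 4p + (-9)(1−p) = 13p − 9.
Setting these equal: −7p + 6 = 13p − 9 ⇒ −20p = -15 ⇒ p = 3/4, and the value is (-7)·(3/4) + 6 = 3/4.
For Player II: with q = P(C1), equating II's and III's payoffs gives −5q + 4 = 15q − 9 ⇒ q = 13/20.

13/20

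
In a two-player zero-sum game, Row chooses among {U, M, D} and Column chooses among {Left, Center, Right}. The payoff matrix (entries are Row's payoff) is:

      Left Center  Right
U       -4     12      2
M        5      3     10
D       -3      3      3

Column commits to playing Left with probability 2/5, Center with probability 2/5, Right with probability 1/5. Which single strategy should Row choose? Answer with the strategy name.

M

Expected payoff of U: (2/5)·(-4) + (2/5)·12 + (1/5)·2 = 18/5.
Expected payoff of M: (2/5)·5 + (2/5)·3 + (1/5)·10 = 26/5.
Expected payoff of D: (2/5)·(-3) + (2/5)·3 + (1/5)·3 = 3/5.
The largest is 26/5, so Row's best response is M.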